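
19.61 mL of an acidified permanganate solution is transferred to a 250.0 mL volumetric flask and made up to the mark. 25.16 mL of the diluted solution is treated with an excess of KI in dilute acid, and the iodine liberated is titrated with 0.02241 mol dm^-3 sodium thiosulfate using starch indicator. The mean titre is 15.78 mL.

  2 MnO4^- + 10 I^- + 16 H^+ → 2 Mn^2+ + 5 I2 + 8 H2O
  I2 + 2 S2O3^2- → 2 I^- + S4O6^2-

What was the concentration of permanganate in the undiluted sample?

0.03584 mol/L

n(S2O3^2-) = 0.01578 × 0.02241 = 3.536 × 10^-4 mol
n(I2) = n(S2O3^2-)/2 = 1.768 × 10^-4 mol
From the 2:5 ratio, n(MnO4^-) in the aliquot = 2/5 × 1.768 × 10^-4 = 7.073 × 10^-5 mol
[MnO4^-]_dilute = 7.073 × 10^-5 / 0.02516 = 0.002811 mol/L
[MnO4^-]_original = 0.002811 × 250.0/19.61 = 0.03584 mol/L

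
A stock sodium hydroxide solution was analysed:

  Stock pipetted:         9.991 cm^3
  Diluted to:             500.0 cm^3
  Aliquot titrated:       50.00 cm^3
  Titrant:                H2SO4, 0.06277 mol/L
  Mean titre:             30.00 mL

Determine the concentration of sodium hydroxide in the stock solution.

2 NaOH + H2SO4 → Na2SO4 + 2 H2O
n(H2SO4) = 0.03000 × 0.06277 = 1.883 × 10^-3 mol
From the 2:1 ratio, n(NaOH) in the aliquot = 2/1 × 1.883 × 10^-3 = 3.766 × 10^-3 mol
[NaOH]_dilute = 3.766 × 10^-3 / 0.05000 = 0.07532 mol/L
Dilution factor = 500.0 / 9.991 = 50.05
[NaOH]_stock = 0.07532 × 50.05 = 3.770 mol/L

3.770 mol/L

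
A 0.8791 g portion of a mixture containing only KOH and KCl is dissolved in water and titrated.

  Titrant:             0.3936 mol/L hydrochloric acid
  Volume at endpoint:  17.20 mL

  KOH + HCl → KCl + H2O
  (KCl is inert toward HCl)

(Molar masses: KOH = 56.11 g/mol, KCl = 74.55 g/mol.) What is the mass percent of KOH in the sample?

43.21 %

n(HCl) = 0.01720 × 0.3936 = 6.770 × 10^-3 mol
Let x = n(KOH), y = n(KCl).
Titrant: 1x = 6.770 × 10^-3;  mass: 56.11x + 74.55y = 0.8791
Solving, x = 6.770 × 10^-3 mol, y = 6.697 × 10^-3 mol
mass of KOH = 6.770 × 10^-3 × 56.11 = 0.3799 g
% KOH = 0.3799 / 0.8791 × 100 = 43.21 %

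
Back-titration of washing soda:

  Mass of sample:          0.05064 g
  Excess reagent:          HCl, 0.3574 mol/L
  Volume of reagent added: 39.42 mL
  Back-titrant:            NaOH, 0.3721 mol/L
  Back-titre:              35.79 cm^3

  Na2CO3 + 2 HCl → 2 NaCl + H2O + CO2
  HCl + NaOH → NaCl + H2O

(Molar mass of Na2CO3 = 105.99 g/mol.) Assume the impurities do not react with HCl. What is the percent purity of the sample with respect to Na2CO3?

n(HCl) added = 0.03942 × 0.3574 = 0.01409 mol
n(NaOH) used in back-titration = 0.03579 × 0.3721 = 0.01332 mol
n(HCl) left over = 0.01332 mol (1:1 ratio)
n(HCl) consumed by analyte = 0.01409 − 0.01332 = 7.712 × 10^-4 mol
From the 1:2 ratio, n(Na2CO3) = 1/2 × 7.712 × 10^-4 = 3.856 × 10^-4 mol
mass of Na2CO3 = 3.856 × 10^-4 × 105.99 = 0.04087 g
% Na2CO3 = 0.04087 / 0.05064 × 100 = 80.71 %

80.71 %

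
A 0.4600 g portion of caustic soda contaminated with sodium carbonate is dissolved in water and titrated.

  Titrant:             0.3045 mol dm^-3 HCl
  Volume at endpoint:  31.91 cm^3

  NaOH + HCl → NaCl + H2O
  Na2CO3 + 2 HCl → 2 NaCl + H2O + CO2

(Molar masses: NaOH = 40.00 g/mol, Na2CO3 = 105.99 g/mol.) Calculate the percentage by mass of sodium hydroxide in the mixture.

n(HCl) = 0.03191 × 0.3045 = 9.717 × 10^-3 mol
Let x = n(NaOH), y = n(Na2CO3).
Titrant: 1x + 2y = 9.717 × 10^-3;  mass: 40.00x + 105.99y = 0.4600
Solving, x = 4.227 × 10^-3 mol, y = 2.745 × 10^-3 mol
mass of NaOH = 4.227 × 10^-3 × 40.00 = 0.1691 g
% NaOH = 0.1691 / 0.4600 × 100 = 36.76 %

36.76 %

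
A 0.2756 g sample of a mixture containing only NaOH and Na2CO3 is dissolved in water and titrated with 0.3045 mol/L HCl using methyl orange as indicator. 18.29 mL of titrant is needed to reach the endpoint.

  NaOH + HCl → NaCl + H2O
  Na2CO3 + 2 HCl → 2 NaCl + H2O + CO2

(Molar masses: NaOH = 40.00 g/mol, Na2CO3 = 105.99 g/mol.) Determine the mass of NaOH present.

0.06016 g

n(HCl) = 0.01829 × 0.3045 = 5.569 × 10^-3 mol
Let x = n(NaOH), y = n(Na2CO3).
Titrant: 1x + 2y = 5.569 × 10^-3;  mass: 40.00x + 105.99y = 0.2756
Solving, x = 1.504 × 10^-3 mol, y = 2.033 × 10^-3 mol
mass of NaOH = 1.504 × 10^-3 × 40.00 = 0.06016 g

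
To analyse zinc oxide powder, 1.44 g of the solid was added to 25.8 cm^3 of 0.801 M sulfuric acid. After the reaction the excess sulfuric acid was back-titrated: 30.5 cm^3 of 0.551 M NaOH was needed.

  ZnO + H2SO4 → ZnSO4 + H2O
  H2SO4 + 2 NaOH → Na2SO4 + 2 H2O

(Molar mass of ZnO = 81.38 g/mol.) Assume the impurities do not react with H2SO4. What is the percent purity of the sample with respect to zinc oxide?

69.3 %

n(H2SO4) added = 0.0258 × 0.801 = 0.0207 mol
n(NaOH) used in back-titration = 0.0305 × 0.551 = 0.0168 mol
From the 1:2 ratio, n(H2SO4) left over = 1/2 × 0.0168 = 8.40 × 10^-3 mol
n(H2SO4) consumed by analyte = 0.0207 − 8.40 × 10^-3 = 0.0123 mol
n(ZnO) = 0.0123 mol (1:1 ratio)
mass of ZnO = 0.0123 × 81.38 = 0.998 g
% ZnO = 0.998 / 1.44 × 100 = 69.3 %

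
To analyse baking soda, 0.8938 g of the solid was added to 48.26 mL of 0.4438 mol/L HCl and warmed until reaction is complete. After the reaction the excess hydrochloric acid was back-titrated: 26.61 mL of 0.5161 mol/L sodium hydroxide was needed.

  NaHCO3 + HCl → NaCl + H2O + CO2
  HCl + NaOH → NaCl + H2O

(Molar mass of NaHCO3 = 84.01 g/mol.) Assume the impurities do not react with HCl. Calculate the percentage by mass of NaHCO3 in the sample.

72.23 %

n(HCl) added = 0.04826 × 0.4438 = 0.02142 mol
n(NaOH) used in back-titration = 0.02661 × 0.5161 = 0.01373 mol
n(HCl) left over = 0.01373 mol (1:1 ratio)
n(HCl) consumed by analyte = 0.02142 − 0.01373 = 7.684 × 10^-3 mol
n(NaHCO3) = 7.684 × 10^-3 mol (1:1 ratio)
mass of NaHCO3 = 7.684 × 10^-3 × 84.01 = 0.6456 g
% NaHCO3 = 0.6456 / 0.8938 × 100 = 72.23 %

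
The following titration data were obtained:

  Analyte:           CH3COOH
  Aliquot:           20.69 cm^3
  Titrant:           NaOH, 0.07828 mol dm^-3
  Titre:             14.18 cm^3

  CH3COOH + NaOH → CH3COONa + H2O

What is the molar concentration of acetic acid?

0.05365 mol/L

n(NaOH) = 0.01418 L × 0.07828 mol/L = 1.110 × 10^-3 mol
n(CH3COOH) = 1.110 × 10^-3 mol (1:1 mole ratio)
[CH3COOH] = 1.110 × 10^-3 mol / 0.02069 L = 0.05365 mol/L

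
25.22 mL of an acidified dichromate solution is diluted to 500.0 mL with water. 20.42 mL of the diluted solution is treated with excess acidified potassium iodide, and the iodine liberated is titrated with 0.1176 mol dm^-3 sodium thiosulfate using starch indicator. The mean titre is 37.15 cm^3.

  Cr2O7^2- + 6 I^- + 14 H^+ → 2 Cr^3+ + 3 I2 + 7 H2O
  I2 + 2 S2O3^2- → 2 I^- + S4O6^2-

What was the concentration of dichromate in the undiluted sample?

0.7069 mol/L

n(S2O3^2-) = 0.03715 × 0.1176 = 4.369 × 10^-3 mol
n(I2) = n(S2O3^2-)/2 = 2.184 × 10^-3 mol
From the 1:3 ratio, n(Cr2O7^2-) in the aliquot = 1/3 × 2.184 × 10^-3 = 7.281 × 10^-4 mol
[Cr2O7^2-]_dilute = 7.281 × 10^-4 / 0.02042 = 0.03566 mol/L
[Cr2O7^2-]_original = 0.03566 × 500.0/25.22 = 0.7069 mol/L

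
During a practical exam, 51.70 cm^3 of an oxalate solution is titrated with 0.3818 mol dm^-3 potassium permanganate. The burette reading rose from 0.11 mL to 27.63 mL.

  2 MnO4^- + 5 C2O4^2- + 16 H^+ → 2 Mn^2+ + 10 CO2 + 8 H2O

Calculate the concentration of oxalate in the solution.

0.5081 mol/L

n(KMnO4) = 0.02752 L × 0.3818 mol/L = 0.01051 mol
From the 5:2 mole ratio, n(C2O4^2-) = 5/2 × 0.01051 = 0.02627 mol
[C2O4^2-] = 0.02627 mol / 0.05170 L = 0.5081 mol/L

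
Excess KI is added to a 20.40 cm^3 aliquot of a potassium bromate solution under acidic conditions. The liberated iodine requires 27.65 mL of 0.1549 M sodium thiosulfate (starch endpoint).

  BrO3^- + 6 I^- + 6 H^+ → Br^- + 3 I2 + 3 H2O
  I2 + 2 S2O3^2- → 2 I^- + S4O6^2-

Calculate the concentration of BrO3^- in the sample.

n(S2O3^2-) = 0.02765 × 0.1549 = 4.283 × 10^-3 mol
n(I2) = n(S2O3^2-)/2 = 2.141 × 10^-3 mol
From the 1:3 ratio, n(BrO3^-) in the aliquot = 1/3 × 2.141 × 10^-3 = 7.138 × 10^-4 mol
[BrO3^-] = 7.138 × 10^-4 / 0.02040 = 0.03499 mol/L

0.03499 M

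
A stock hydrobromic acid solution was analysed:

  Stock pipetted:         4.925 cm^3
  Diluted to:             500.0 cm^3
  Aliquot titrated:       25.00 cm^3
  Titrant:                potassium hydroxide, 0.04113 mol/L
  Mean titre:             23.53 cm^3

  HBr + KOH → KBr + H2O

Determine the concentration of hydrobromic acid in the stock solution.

n(KOH) = 0.02353 × 0.04113 = 9.678 × 10^-4 mol
n(HBr) in the aliquot = 9.678 × 10^-4 mol (1:1 ratio)
[HBr]_dilute = 9.678 × 10^-4 / 0.02500 = 0.03871 mol/L
Dilution factor = 500.0 / 4.925 = 101.5
[HBr]_stock = 0.03871 × 101.5 = 3.930 mol/L

3.930 mol/L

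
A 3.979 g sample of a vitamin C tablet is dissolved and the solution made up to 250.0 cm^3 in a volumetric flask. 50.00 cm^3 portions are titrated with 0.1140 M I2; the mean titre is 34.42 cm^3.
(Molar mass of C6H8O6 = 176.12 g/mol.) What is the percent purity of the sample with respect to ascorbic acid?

86.84 %

C6H8O6 + I2 → C6H6O6 + 2 HI
n(I2) per titration = 0.03442 × 0.1140 = 3.924 × 10^-3 mol
n(C6H8O6) in each aliquot = 3.924 × 10^-3 mol (1:1 ratio)
n(C6H8O6) in the whole flask = 3.924 × 10^-3 × 250.0/50.00 = 0.01962 mol
mass of C6H8O6 = 0.01962 × 176.12 = 3.455 g
% C6H8O6 = 3.455 / 3.979 × 100 = 86.84 %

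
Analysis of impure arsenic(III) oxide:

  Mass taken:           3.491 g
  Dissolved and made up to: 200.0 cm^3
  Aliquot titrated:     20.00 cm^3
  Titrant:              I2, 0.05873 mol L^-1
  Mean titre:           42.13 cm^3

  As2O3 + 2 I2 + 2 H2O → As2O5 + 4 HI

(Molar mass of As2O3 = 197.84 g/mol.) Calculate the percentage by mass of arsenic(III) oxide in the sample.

70.11 %

n(I2) per titration = 0.04213 × 0.05873 = 2.474 × 10^-3 mol
From the 1:2 ratio, n(As2O3) in each aliquot = 1/2 × 2.474 × 10^-3 = 1.237 × 10^-3 mol
n(As2O3) in the whole flask = 1.237 × 10^-3 × 200.0/20.00 = 0.01237 mol
mass of As2O3 = 0.01237 × 197.84 = 2.448 g
% As2O3 = 2.448 / 3.491 × 100 = 70.11 %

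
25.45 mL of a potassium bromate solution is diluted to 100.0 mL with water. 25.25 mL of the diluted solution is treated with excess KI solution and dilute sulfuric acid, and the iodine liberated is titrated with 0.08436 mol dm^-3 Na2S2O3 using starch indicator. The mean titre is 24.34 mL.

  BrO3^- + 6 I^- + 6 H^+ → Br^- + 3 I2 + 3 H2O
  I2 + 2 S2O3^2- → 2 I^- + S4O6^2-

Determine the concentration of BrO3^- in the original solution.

n(S2O3^2-) = 0.02434 × 0.08436 = 2.053 × 10^-3 mol
n(I2) = n(S2O3^2-)/2 = 1.027 × 10^-3 mol
From the 1:3 ratio, n(BrO3^-) in the aliquot = 1/3 × 1.027 × 10^-3 = 3.422 × 10^-4 mol
[BrO3^-]_dilute = 3.422 × 10^-4 / 0.02525 = 0.01355 mol/L
[BrO3^-]_original = 0.01355 × 100.0/25.45 = 0.05325 mol/L

0.05325 mol/L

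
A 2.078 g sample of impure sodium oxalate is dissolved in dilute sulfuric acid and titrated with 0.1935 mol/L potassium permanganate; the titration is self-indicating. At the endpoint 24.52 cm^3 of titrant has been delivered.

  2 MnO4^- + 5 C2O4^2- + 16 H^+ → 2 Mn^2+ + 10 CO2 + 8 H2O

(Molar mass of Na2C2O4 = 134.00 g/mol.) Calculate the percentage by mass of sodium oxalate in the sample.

n(KMnO4) = 0.02452 L × 0.1935 mol/L = 4.745 × 10^-3 mol
From the 5:2 ratio, n(Na2C2O4) = 5/2 × 4.745 × 10^-3 = 0.01186 mol
mass of Na2C2O4 = 0.01186 × 134.00 g/mol = 1.589 g
% Na2C2O4 = 1.589 / 2.078 × 100 = 76.49 %

76.49 %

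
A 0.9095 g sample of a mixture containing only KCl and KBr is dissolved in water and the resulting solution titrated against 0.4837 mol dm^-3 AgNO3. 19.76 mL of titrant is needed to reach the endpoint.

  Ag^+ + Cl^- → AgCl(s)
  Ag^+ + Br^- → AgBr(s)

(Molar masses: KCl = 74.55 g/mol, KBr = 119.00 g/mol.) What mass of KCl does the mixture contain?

0.3822 g

n(AgNO3) = 0.01976 × 0.4837 = 9.558 × 10^-3 mol
Let x = n(KCl), y = n(KBr).
Titrant: 1x + 1y = 9.558 × 10^-3;  mass: 74.55x + 119.00y = 0.9095
Solving, x = 5.127 × 10^-3 mol, y = 4.431 × 10^-3 mol
mass of KCl = 5.127 × 10^-3 × 74.55 = 0.3822 g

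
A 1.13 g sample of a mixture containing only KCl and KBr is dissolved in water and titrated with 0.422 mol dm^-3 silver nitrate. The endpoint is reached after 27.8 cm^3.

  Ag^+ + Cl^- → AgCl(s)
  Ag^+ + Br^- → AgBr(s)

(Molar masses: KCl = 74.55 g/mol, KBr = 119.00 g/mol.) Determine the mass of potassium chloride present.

n(AgNO3) = 0.0278 × 0.422 = 0.0117 mol
Let x = n(KCl), y = n(KBr).
Titrant: 1x + 1y = 0.0117;  mass: 74.55x + 119.00y = 1.13
Solving, x = 5.99 × 10^-3 mol, y = 5.75 × 10^-3 mol
mass of KCl = 5.99 × 10^-3 × 74.55 = 0.446 g

0.446 g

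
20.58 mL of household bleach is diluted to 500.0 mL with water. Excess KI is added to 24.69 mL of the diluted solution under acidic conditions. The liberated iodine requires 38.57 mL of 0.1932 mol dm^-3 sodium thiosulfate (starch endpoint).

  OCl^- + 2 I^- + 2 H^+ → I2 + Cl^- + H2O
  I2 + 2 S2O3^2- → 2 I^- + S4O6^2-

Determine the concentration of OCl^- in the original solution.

3.666 mol/L

n(S2O3^2-) = 0.03857 × 0.1932 = 7.452 × 10^-3 mol
n(I2) = n(S2O3^2-)/2 = 3.726 × 10^-3 mol
n(OCl^-) in the aliquot = 3.726 × 10^-3 mol (1:1 ratio)
[OCl^-]_dilute = 3.726 × 10^-3 / 0.02469 = 0.1509 mol/L
[OCl^-]_original = 0.1509 × 500.0/20.58 = 3.666 mol/L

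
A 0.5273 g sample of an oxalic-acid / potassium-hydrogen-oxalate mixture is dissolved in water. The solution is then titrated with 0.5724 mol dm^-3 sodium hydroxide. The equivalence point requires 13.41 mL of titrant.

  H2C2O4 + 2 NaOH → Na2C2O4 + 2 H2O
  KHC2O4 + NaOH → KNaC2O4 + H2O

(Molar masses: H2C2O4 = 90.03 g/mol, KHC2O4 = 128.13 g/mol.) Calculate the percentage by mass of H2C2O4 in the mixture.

n(NaOH) = 0.01341 × 0.5724 = 7.676 × 10^-3 mol
Let x = n(H2C2O4), y = n(KHC2O4).
Titrant: 2x + 1y = 7.676 × 10^-3;  mass: 90.03x + 128.13y = 0.5273
Solving, x = 2.744 × 10^-3 mol, y = 2.187 × 10^-3 mol
mass of H2C2O4 = 2.744 × 10^-3 × 90.03 = 0.2471 g
% H2C2O4 = 0.2471 / 0.5273 × 100 = 46.86 %

46.86 %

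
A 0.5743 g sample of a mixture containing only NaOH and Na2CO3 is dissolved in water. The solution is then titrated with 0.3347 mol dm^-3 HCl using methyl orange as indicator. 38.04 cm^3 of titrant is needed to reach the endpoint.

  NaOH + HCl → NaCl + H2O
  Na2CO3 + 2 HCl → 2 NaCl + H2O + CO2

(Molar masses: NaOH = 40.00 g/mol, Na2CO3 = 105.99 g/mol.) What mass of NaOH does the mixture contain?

0.3091 g

n(HCl) = 0.03804 × 0.3347 = 0.01273 mol
Let x = n(NaOH), y = n(Na2CO3).
Titrant: 1x + 2y = 0.01273;  mass: 40.00x + 105.99y = 0.5743
Solving, x = 7.728 × 10^-3 mol, y = 2.502 × 10^-3 mol
mass of NaOH = 7.728 × 10^-3 × 40.00 = 0.3091 g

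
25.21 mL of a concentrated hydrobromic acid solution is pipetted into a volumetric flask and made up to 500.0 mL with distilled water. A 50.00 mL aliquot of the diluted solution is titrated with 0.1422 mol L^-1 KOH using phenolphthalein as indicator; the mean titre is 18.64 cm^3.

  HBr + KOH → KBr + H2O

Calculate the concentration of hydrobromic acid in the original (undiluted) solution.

n(KOH) = 0.01864 × 0.1422 = 2.651 × 10^-3 mol
n(HBr) in the aliquot = 2.651 × 10^-3 mol (1:1 ratio)
[HBr]_dilute = 2.651 × 10^-3 / 0.05000 = 0.05301 mol/L
Dilution factor = 500.0 / 25.21 = 19.83
[HBr]_stock = 0.05301 × 19.83 = 1.051 mol/L

1.051 mol/L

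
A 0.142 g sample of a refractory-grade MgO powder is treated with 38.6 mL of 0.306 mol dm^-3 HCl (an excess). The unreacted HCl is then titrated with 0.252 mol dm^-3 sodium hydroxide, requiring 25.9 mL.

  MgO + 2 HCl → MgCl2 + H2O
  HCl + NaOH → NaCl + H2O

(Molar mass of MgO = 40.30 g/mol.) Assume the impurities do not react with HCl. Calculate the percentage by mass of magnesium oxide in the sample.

75.0 %

n(HCl) added = 0.0386 × 0.306 = 0.0118 mol
n(NaOH) used in back-titration = 0.0259 × 0.252 = 6.53 × 10^-3 mol
n(HCl) left over = 6.53 × 10^-3 mol (1:1 ratio)
n(HCl) consumed by analyte = 0.0118 − 6.53 × 10^-3 = 5.28 × 10^-3 mol
From the 1:2 ratio, n(MgO) = 1/2 × 5.28 × 10^-3 = 2.64 × 10^-3 mol
mass of MgO = 2.64 × 10^-3 × 40.30 = 0.106 g
% MgO = 0.106 / 0.142 × 100 = 75.0 %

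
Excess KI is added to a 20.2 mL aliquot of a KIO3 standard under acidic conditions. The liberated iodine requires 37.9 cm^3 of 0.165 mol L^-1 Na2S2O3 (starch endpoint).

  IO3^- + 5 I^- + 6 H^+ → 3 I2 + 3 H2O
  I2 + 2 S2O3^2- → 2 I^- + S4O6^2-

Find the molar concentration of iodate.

n(S2O3^2-) = 0.0379 × 0.165 = 6.25 × 10^-3 mol
n(I2) = n(S2O3^2-)/2 = 3.13 × 10^-3 mol
From the 1:3 ratio, n(IO3^-) in the aliquot = 1/3 × 3.13 × 10^-3 = 1.04 × 10^-3 mol
[IO3^-] = 1.04 × 10^-3 / 0.0202 = 0.0516 mol/L

0.0516 mol/L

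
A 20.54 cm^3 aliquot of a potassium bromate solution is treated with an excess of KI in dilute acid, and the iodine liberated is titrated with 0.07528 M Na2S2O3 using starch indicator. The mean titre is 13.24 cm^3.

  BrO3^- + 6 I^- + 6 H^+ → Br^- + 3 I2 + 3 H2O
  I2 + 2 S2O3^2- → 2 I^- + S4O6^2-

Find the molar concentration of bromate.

0.008088 M

n(S2O3^2-) = 0.01324 × 0.07528 = 9.967 × 10^-4 mol
n(I2) = n(S2O3^2-)/2 = 4.984 × 10^-4 mol
From the 1:3 ratio, n(BrO3^-) in the aliquot = 1/3 × 4.984 × 10^-4 = 1.661 × 10^-4 mol
[BrO3^-] = 1.661 × 10^-4 / 0.02054 = 0.008088 mol/L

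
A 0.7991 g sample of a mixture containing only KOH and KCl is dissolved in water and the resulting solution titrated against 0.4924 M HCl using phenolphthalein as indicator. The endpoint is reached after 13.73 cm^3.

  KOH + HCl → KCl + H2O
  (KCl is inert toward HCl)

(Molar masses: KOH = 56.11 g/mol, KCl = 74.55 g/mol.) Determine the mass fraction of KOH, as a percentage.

n(HCl) = 0.01373 × 0.4924 = 6.761 × 10^-3 mol
Let x = n(KOH), y = n(KCl).
Titrant: 1x = 6.761 × 10^-3;  mass: 56.11x + 74.55y = 0.7991
Solving, x = 6.761 × 10^-3 mol, y = 5.631 × 10^-3 mol
mass of KOH = 6.761 × 10^-3 × 56.11 = 0.3793 g
% KOH = 0.3793 / 0.7991 × 100 = 47.47 %

47.47 %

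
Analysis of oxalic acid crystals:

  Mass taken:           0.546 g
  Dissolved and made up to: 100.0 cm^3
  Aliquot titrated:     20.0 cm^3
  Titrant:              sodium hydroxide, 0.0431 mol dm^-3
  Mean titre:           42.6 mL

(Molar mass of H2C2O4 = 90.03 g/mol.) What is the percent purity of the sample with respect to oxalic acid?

H2C2O4 + 2 NaOH → Na2C2O4 + 2 H2O
n(NaOH) per titration = 0.0426 × 0.0431 = 1.84 × 10^-3 mol
From the 1:2 ratio, n(H2C2O4) in each aliquot = 1/2 × 1.84 × 10^-3 = 9.18 × 10^-4 mol
n(H2C2O4) in the whole flask = 9.18 × 10^-4 × 100.0/20.0 = 4.59 × 10^-3 mol
mass of H2C2O4 = 4.59 × 10^-3 × 90.03 = 0.413 g
% H2C2O4 = 0.413 / 0.546 × 100 = 75.7 %

75.7 %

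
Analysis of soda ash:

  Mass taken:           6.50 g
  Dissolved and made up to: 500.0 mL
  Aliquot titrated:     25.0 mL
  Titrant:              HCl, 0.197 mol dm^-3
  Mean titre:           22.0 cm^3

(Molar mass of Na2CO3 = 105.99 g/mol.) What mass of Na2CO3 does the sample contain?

4.59 g

Na2CO3 + 2 HCl → 2 NaCl + H2O + CO2
n(HCl) per titration = 0.0220 × 0.197 = 4.33 × 10^-3 mol
From the 1:2 ratio, n(Na2CO3) in each aliquot = 1/2 × 4.33 × 10^-3 = 2.17 × 10^-3 mol
n(Na2CO3) in the whole flask = 2.17 × 10^-3 × 500.0/25.0 = 0.0433 mol
mass of Na2CO3 = 0.0433 × 105.99 = 4.59 g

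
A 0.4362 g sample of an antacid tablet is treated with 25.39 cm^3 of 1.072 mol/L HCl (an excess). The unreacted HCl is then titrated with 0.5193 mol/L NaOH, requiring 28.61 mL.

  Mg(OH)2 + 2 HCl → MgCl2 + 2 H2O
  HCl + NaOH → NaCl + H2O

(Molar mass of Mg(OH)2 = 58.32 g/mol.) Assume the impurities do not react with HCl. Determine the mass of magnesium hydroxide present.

0.3604 g

n(HCl) added = 0.02539 × 1.072 = 0.02722 mol
n(NaOH) used in back-titration = 0.02861 × 0.5193 = 0.01486 mol
n(HCl) left over = 0.01486 mol (1:1 ratio)
n(HCl) consumed by analyte = 0.02722 − 0.01486 = 0.01236 mol
From the 1:2 ratio, n(Mg(OH)2) = 1/2 × 0.01236 = 6.180 × 10^-3 mol
mass of Mg(OH)2 = 6.180 × 10^-3 × 58.32 = 0.3604 g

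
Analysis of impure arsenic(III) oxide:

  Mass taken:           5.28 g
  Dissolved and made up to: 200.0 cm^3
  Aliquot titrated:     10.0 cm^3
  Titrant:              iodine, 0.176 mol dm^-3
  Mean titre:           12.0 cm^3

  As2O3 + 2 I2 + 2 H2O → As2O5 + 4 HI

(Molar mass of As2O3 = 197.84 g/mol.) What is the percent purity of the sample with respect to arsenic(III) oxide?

79.1 %

n(I2) per titration = 0.0120 × 0.176 = 2.11 × 10^-3 mol
From the 1:2 ratio, n(As2O3) in each aliquot = 1/2 × 2.11 × 10^-3 = 1.06 × 10^-3 mol
n(As2O3) in the whole flask = 1.06 × 10^-3 × 200.0/10.0 = 0.0211 mol
mass of As2O3 = 0.0211 × 197.84 = 4.18 g
% As2O3 = 4.18 / 5.28 × 100 = 79.1 %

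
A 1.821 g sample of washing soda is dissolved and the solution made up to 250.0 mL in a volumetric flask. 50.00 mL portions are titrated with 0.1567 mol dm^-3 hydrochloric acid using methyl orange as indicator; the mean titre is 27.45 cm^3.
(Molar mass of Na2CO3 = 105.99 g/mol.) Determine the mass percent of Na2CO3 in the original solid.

62.59 %

Na2CO3 + 2 HCl → 2 NaCl + H2O + CO2
n(HCl) per titration = 0.02745 × 0.1567 = 4.301 × 10^-3 mol
From the 1:2 ratio, n(Na2CO3) in each aliquot = 1/2 × 4.301 × 10^-3 = 2.151 × 10^-3 mol
n(Na2CO3) in the whole flask = 2.151 × 10^-3 × 250.0/50.00 = 0.01075 mol
mass of Na2CO3 = 0.01075 × 105.99 = 1.140 g
% Na2CO3 = 1.140 / 1.821 × 100 = 62.59 %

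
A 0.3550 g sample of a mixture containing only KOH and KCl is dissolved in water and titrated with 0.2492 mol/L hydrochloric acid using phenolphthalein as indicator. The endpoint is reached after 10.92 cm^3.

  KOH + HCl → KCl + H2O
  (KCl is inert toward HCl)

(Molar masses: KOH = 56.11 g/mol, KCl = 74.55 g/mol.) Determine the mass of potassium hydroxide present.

0.1527 g

n(HCl) = 0.01092 × 0.2492 = 2.721 × 10^-3 mol
Let x = n(KOH), y = n(KCl).
Titrant: 1x = 2.721 × 10^-3;  mass: 56.11x + 74.55y = 0.3550
Solving, x = 2.721 × 10^-3 mol, y = 2.714 × 10^-3 mol
mass of KOH = 2.721 × 10^-3 × 56.11 = 0.1527 g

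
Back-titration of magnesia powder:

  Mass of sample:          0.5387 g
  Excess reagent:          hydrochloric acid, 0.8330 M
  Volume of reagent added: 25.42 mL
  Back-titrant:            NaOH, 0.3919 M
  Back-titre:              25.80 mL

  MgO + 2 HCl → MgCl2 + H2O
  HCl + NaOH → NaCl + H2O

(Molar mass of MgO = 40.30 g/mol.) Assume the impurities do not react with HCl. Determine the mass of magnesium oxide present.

0.2229 g

n(HCl) added = 0.02542 × 0.8330 = 0.02117 mol
n(NaOH) used in back-titration = 0.02580 × 0.3919 = 0.01011 mol
n(HCl) left over = 0.01011 mol (1:1 ratio)
n(HCl) consumed by analyte = 0.02117 − 0.01011 = 0.01106 mol
From the 1:2 ratio, n(MgO) = 1/2 × 0.01106 = 5.532 × 10^-3 mol
mass of MgO = 5.532 × 10^-3 × 40.30 = 0.2229 g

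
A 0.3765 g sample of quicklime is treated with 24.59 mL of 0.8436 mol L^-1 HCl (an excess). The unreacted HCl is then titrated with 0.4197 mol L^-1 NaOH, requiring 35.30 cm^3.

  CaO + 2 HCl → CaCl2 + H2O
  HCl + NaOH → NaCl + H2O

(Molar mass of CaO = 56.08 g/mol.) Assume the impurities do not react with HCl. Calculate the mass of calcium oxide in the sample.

n(HCl) added = 0.02459 × 0.8436 = 0.02074 mol
n(NaOH) used in back-titration = 0.03530 × 0.4197 = 0.01482 mol
n(HCl) left over = 0.01482 mol (1:1 ratio)
n(HCl) consumed by analyte = 0.02074 − 0.01482 = 5.929 × 10^-3 mol
From the 1:2 ratio, n(CaO) = 1/2 × 5.929 × 10^-3 = 2.964 × 10^-3 mol
mass of CaO = 2.964 × 10^-3 × 56.08 = 0.1662 g

0.1662 g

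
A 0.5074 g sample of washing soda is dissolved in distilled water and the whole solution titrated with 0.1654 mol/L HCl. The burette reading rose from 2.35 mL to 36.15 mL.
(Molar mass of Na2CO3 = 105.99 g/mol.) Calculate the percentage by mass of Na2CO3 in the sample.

58.39 %

Na2CO3 + 2 HCl → 2 NaCl + H2O + CO2
n(HCl) = 0.03380 L × 0.1654 mol/L = 5.591 × 10^-3 mol
From the 1:2 ratio, n(Na2CO3) = 1/2 × 5.591 × 10^-3 = 2.795 × 10^-3 mol
mass of Na2CO3 = 2.795 × 10^-3 × 105.99 g/mol = 0.2963 g
% Na2CO3 = 0.2963 / 0.5074 × 100 = 58.39 %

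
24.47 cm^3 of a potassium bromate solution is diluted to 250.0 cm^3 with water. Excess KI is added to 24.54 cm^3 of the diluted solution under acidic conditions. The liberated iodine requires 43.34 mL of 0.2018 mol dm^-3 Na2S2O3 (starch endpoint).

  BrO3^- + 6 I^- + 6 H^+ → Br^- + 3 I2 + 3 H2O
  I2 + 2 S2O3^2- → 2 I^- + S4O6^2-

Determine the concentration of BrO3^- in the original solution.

n(S2O3^2-) = 0.04334 × 0.2018 = 8.746 × 10^-3 mol
n(I2) = n(S2O3^2-)/2 = 4.373 × 10^-3 mol
From the 1:3 ratio, n(BrO3^-) in the aliquot = 1/3 × 4.373 × 10^-3 = 1.458 × 10^-3 mol
[BrO3^-]_dilute = 1.458 × 10^-3 / 0.02454 = 0.05940 mol/L
[BrO3^-]_original = 0.05940 × 250.0/24.47 = 0.6069 mol/L

0.6069 mol/L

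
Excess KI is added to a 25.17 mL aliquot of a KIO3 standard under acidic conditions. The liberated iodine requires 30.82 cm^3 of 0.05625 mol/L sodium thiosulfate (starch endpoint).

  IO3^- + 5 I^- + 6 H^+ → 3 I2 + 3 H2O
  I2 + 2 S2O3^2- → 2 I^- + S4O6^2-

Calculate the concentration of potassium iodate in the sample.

0.01148 mol/L

n(S2O3^2-) = 0.03082 × 0.05625 = 1.734 × 10^-3 mol
n(I2) = n(S2O3^2-)/2 = 8.668 × 10^-4 mol
From the 1:3 ratio, n(IO3^-) in the aliquot = 1/3 × 8.668 × 10^-4 = 2.889 × 10^-4 mol
[IO3^-] = 2.889 × 10^-4 / 0.02517 = 0.01148 mol/L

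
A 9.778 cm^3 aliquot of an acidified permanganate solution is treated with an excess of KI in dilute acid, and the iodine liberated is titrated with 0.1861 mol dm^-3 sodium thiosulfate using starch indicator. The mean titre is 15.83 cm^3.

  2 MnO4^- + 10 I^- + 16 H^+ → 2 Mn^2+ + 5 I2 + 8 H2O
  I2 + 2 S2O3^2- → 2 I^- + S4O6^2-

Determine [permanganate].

n(S2O3^2-) = 0.01583 × 0.1861 = 2.946 × 10^-3 mol
n(I2) = n(S2O3^2-)/2 = 1.473 × 10^-3 mol
From the 2:5 ratio, n(MnO4^-) in the aliquot = 2/5 × 1.473 × 10^-3 = 5.892 × 10^-4 mol
[MnO4^-] = 5.892 × 10^-4 / 0.009778 = 0.06026 mol/L

0.06026 mol/L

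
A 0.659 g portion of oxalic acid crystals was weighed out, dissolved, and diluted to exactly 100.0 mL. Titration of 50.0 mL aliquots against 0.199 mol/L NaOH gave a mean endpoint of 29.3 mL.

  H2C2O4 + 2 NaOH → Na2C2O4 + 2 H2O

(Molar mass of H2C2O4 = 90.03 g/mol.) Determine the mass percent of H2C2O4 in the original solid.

n(NaOH) per titration = 0.0293 × 0.199 = 5.83 × 10^-3 mol
From the 1:2 ratio, n(H2C2O4) in each aliquot = 1/2 × 5.83 × 10^-3 = 2.92 × 10^-3 mol
n(H2C2O4) in the whole flask = 2.92 × 10^-3 × 100.0/50.0 = 5.83 × 10^-3 mol
mass of H2C2O4 = 5.83 × 10^-3 × 90.03 = 0.525 g
% H2C2O4 = 0.525 / 0.659 × 100 = 79.7 %

79.7 %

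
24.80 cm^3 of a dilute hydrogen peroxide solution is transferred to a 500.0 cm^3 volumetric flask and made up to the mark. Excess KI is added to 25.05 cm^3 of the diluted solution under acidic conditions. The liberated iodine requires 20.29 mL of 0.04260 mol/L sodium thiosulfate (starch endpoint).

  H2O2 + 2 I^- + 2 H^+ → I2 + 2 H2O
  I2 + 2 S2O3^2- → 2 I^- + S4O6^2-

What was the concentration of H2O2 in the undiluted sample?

0.3478 mol/L

n(S2O3^2-) = 0.02029 × 0.04260 = 8.644 × 10^-4 mol
n(I2) = n(S2O3^2-)/2 = 4.322 × 10^-4 mol
n(H2O2) in the aliquot = 4.322 × 10^-4 mol (1:1 ratio)
[H2O2]_dilute = 4.322 × 10^-4 / 0.02505 = 0.01725 mol/L
[H2O2]_original = 0.01725 × 500.0/24.80 = 0.3478 mol/L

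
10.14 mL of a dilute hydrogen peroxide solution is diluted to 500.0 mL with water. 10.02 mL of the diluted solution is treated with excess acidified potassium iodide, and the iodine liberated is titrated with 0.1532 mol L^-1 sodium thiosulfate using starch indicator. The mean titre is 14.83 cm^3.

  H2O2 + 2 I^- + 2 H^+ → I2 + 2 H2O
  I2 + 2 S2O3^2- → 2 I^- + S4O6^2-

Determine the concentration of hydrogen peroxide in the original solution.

n(S2O3^2-) = 0.01483 × 0.1532 = 2.272 × 10^-3 mol
n(I2) = n(S2O3^2-)/2 = 1.136 × 10^-3 mol
n(H2O2) in the aliquot = 1.136 × 10^-3 mol (1:1 ratio)
[H2O2]_dilute = 1.136 × 10^-3 / 0.01002 = 0.1134 mol/L
[H2O2]_original = 0.1134 × 500.0/10.14 = 5.590 mol/L

5.590 mol/L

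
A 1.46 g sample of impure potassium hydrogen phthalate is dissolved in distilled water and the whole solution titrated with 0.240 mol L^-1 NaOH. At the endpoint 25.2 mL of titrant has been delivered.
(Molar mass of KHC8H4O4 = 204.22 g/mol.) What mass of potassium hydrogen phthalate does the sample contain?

1.24 g

KHC8H4O4 + NaOH → KNaC8H4O4 + H2O
n(NaOH) = 0.0252 L × 0.240 mol/L = 6.05 × 10^-3 mol
n(KHC8H4O4) = 6.05 × 10^-3 mol (1:1 ratio)
mass of KHC8H4O4 = 6.05 × 10^-3 × 204.22 g/mol = 1.24 g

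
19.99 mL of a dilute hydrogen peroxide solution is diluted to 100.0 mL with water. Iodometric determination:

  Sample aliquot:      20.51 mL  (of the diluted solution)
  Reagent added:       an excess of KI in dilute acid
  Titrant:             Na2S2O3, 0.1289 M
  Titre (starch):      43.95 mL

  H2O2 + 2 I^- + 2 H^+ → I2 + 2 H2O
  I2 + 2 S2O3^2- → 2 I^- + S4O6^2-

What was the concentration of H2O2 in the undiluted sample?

0.6909 M

n(S2O3^2-) = 0.04395 × 0.1289 = 5.665 × 10^-3 mol
n(I2) = n(S2O3^2-)/2 = 2.833 × 10^-3 mol
n(H2O2) in the aliquot = 2.833 × 10^-3 mol (1:1 ratio)
[H2O2]_dilute = 2.833 × 10^-3 / 0.02051 = 0.1381 mol/L
[H2O2]_original = 0.1381 × 100.0/19.99 = 0.6909 mol/L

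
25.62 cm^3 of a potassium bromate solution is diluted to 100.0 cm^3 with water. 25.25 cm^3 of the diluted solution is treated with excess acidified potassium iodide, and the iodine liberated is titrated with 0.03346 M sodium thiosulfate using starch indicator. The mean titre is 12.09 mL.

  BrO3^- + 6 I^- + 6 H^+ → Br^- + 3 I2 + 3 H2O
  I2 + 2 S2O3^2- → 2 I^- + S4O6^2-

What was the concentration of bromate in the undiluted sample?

n(S2O3^2-) = 0.01209 × 0.03346 = 4.045 × 10^-4 mol
n(I2) = n(S2O3^2-)/2 = 2.023 × 10^-4 mol
From the 1:3 ratio, n(BrO3^-) in the aliquot = 1/3 × 2.023 × 10^-4 = 6.742 × 10^-5 mol
[BrO3^-]_dilute = 6.742 × 10^-5 / 0.02525 = 0.002670 mol/L
[BrO3^-]_original = 0.002670 × 100.0/25.62 = 0.01042 mol/L

0.01042 M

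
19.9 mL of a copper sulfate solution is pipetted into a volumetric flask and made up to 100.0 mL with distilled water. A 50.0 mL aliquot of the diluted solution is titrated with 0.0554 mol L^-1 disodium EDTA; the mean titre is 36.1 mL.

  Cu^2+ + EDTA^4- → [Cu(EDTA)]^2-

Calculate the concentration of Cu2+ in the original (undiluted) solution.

n(EDTA) = 0.0361 × 0.0554 = 2.00 × 10^-3 mol
n(Cu2+) in the aliquot = 2.00 × 10^-3 mol (1:1 ratio)
[Cu2+]_dilute = 2.00 × 10^-3 / 0.0500 = 0.0400 mol/L
Dilution factor = 100.0 / 19.9 = 5.025
[Cu2+]_stock = 0.0400 × 5.025 = 0.201 mol/L

0.201 mol/L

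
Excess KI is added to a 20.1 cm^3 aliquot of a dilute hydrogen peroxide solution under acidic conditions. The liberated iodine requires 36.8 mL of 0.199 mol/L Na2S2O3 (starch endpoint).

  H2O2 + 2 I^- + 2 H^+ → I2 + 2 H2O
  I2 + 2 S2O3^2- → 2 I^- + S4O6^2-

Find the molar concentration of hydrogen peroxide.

n(S2O3^2-) = 0.0368 × 0.199 = 7.32 × 10^-3 mol
n(I2) = n(S2O3^2-)/2 = 3.66 × 10^-3 mol
n(H2O2) in the aliquot = 3.66 × 10^-3 mol (1:1 ratio)
[H2O2] = 3.66 × 10^-3 / 0.0201 = 0.182 mol/L

0.182 mol/L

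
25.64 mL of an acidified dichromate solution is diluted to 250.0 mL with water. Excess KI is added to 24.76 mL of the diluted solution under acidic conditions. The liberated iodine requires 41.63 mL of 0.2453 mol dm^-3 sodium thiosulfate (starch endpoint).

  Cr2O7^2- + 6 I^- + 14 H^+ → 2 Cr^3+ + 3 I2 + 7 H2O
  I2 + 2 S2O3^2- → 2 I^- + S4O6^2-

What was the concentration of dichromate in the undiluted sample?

n(S2O3^2-) = 0.04163 × 0.2453 = 0.01021 mol
n(I2) = n(S2O3^2-)/2 = 5.106 × 10^-3 mol
From the 1:3 ratio, n(Cr2O7^2-) in the aliquot = 1/3 × 5.106 × 10^-3 = 1.702 × 10^-3 mol
[Cr2O7^2-]_dilute = 1.702 × 10^-3 / 0.02476 = 0.06874 mol/L
[Cr2O7^2-]_original = 0.06874 × 250.0/25.64 = 0.6702 mol/L

0.6702 mol/L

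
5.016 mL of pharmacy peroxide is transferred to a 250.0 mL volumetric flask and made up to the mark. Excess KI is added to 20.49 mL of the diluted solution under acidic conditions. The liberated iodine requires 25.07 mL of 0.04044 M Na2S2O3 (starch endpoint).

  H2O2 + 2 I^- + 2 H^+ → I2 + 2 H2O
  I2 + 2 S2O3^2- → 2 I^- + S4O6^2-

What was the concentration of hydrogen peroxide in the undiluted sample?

1.233 M

n(S2O3^2-) = 0.02507 × 0.04044 = 1.014 × 10^-3 mol
n(I2) = n(S2O3^2-)/2 = 5.069 × 10^-4 mol
n(H2O2) in the aliquot = 5.069 × 10^-4 mol (1:1 ratio)
[H2O2]_dilute = 5.069 × 10^-4 / 0.02049 = 0.02474 mol/L
[H2O2]_original = 0.02474 × 250.0/5.016 = 1.233 mol/L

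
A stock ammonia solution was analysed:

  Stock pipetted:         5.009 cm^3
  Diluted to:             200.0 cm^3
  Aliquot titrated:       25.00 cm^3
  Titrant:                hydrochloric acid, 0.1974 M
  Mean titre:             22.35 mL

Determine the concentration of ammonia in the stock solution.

7.046 M

NH3 + HCl → NH4Cl
n(HCl) = 0.02235 × 0.1974 = 4.412 × 10^-3 mol
n(NH3) in the aliquot = 4.412 × 10^-3 mol (1:1 ratio)
[NH3]_dilute = 4.412 × 10^-3 / 0.02500 = 0.1765 mol/L
Dilution factor = 200.0 / 5.009 = 39.93
[NH3]_stock = 0.1765 × 39.93 = 7.046 mol/L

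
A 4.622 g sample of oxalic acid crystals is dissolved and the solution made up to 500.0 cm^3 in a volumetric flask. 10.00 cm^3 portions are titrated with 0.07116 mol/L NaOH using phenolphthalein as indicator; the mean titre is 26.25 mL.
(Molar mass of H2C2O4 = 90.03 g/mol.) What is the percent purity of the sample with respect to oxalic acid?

H2C2O4 + 2 NaOH → Na2C2O4 + 2 H2O
n(NaOH) per titration = 0.02625 × 0.07116 = 1.868 × 10^-3 mol
From the 1:2 ratio, n(H2C2O4) in each aliquot = 1/2 × 1.868 × 10^-3 = 9.340 × 10^-4 mol
n(H2C2O4) in the whole flask = 9.340 × 10^-4 × 500.0/10.00 = 0.04670 mol
mass of H2C2O4 = 0.04670 × 90.03 = 4.204 g
% H2C2O4 = 4.204 / 4.622 × 100 = 90.96 %

90.96 %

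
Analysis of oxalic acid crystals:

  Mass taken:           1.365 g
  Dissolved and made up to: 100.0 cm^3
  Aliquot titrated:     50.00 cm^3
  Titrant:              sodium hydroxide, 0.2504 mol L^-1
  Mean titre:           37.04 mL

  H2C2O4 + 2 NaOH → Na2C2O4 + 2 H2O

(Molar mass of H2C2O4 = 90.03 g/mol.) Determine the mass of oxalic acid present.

n(NaOH) per titration = 0.03704 × 0.2504 = 9.275 × 10^-3 mol
From the 1:2 ratio, n(H2C2O4) in each aliquot = 1/2 × 9.275 × 10^-3 = 4.637 × 10^-3 mol
n(H2C2O4) in the whole flask = 4.637 × 10^-3 × 100.0/50.00 = 9.275 × 10^-3 mol
mass of H2C2O4 = 9.275 × 10^-3 × 90.03 = 0.8350 g

0.8350 g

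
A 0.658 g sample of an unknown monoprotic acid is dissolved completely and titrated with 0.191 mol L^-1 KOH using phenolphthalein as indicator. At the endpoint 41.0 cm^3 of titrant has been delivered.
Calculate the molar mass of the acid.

n(KOH) = 0.0410 L × 0.191 mol/L = 7.83 × 10^-3 mol
n(HA) = 7.83 × 10^-3 mol (1:1 ratio)
M = m / n = 0.658 g / 7.83 × 10^-3 mol = 84.0 g/mol

84.0 g/mol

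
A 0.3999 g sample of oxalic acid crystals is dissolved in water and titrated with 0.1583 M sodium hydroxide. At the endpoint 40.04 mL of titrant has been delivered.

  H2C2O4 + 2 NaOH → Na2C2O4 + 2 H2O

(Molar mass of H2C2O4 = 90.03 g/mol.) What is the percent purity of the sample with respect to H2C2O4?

71.35 %

n(NaOH) = 0.04004 L × 0.1583 mol/L = 6.338 × 10^-3 mol
From the 1:2 ratio, n(H2C2O4) = 1/2 × 6.338 × 10^-3 = 3.169 × 10^-3 mol
mass of H2C2O4 = 3.169 × 10^-3 × 90.03 g/mol = 0.2853 g
% H2C2O4 = 0.2853 / 0.3999 × 100 = 71.35 %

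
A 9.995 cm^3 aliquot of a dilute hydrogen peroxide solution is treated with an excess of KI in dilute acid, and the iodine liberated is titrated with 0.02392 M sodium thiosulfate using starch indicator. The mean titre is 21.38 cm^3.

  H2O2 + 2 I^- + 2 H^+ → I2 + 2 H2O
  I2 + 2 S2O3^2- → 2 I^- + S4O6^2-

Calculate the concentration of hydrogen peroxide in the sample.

n(S2O3^2-) = 0.02138 × 0.02392 = 5.114 × 10^-4 mol
n(I2) = n(S2O3^2-)/2 = 2.557 × 10^-4 mol
n(H2O2) in the aliquot = 2.557 × 10^-4 mol (1:1 ratio)
[H2O2] = 2.557 × 10^-4 / 0.009995 = 0.02558 mol/L

0.02558 M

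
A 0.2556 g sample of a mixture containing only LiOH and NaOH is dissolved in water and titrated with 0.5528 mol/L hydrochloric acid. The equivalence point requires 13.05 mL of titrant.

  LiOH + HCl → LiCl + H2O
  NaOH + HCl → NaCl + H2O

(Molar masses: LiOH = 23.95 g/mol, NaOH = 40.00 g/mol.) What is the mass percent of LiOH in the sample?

19.24 %

n(HCl) = 0.01305 × 0.5528 = 7.214 × 10^-3 mol
Let x = n(LiOH), y = n(NaOH).
Titrant: 1x + 1y = 7.214 × 10^-3;  mass: 23.95x + 40.00y = 0.2556
Solving, x = 2.054 × 10^-3 mol, y = 5.160 × 10^-3 mol
mass of LiOH = 2.054 × 10^-3 × 23.95 = 0.04919 g
% LiOH = 0.04919 / 0.2556 × 100 = 19.24 %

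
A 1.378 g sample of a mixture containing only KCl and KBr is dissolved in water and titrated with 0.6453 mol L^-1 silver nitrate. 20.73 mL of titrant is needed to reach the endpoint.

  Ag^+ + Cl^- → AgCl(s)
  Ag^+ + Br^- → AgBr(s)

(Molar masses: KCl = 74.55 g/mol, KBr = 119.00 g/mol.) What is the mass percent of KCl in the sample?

n(AgNO3) = 0.02073 × 0.6453 = 0.01338 mol
Let x = n(KCl), y = n(KBr).
Titrant: 1x + 1y = 0.01338;  mass: 74.55x + 119.00y = 1.378
Solving, x = 4.812 × 10^-3 mol, y = 8.566 × 10^-3 mol
mass of KCl = 4.812 × 10^-3 × 74.55 = 0.3587 g
% KCl = 0.3587 / 1.378 × 100 = 26.03 %

26.03 %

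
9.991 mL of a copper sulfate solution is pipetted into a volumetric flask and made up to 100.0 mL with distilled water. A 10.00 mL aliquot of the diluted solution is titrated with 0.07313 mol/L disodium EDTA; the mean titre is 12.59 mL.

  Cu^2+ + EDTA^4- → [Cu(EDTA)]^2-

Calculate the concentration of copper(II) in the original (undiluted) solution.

0.9215 mol/L

n(EDTA) = 0.01259 × 0.07313 = 9.207 × 10^-4 mol
n(Cu2+) in the aliquot = 9.207 × 10^-4 mol (1:1 ratio)
[Cu2+]_dilute = 9.207 × 10^-4 / 0.01000 = 0.09207 mol/L
Dilution factor = 100.0 / 9.991 = 10.01
[Cu2+]_stock = 0.09207 × 10.01 = 0.9215 mol/L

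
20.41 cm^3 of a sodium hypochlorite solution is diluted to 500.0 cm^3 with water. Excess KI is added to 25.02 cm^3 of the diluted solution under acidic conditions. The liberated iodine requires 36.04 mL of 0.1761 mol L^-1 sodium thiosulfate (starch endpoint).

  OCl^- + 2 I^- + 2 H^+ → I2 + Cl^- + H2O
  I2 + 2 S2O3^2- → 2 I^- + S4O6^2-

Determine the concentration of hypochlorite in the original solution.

3.107 mol/L

n(S2O3^2-) = 0.03604 × 0.1761 = 6.347 × 10^-3 mol
n(I2) = n(S2O3^2-)/2 = 3.173 × 10^-3 mol
n(OCl^-) in the aliquot = 3.173 × 10^-3 mol (1:1 ratio)
[OCl^-]_dilute = 3.173 × 10^-3 / 0.02502 = 0.1268 mol/L
[OCl^-]_original = 0.1268 × 500.0/20.41 = 3.107 mol/L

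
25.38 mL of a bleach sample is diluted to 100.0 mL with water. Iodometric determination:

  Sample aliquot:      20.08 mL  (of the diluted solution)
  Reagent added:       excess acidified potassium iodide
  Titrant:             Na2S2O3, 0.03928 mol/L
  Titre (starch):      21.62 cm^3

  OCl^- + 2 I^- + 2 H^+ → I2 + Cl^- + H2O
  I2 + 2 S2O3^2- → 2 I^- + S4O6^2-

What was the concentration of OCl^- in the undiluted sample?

0.08332 mol/L

n(S2O3^2-) = 0.02162 × 0.03928 = 8.492 × 10^-4 mol
n(I2) = n(S2O3^2-)/2 = 4.246 × 10^-4 mol
n(OCl^-) in the aliquot = 4.246 × 10^-4 mol (1:1 ratio)
[OCl^-]_dilute = 4.246 × 10^-4 / 0.02008 = 0.02115 mol/L
[OCl^-]_original = 0.02115 × 100.0/25.38 = 0.08332 mol/L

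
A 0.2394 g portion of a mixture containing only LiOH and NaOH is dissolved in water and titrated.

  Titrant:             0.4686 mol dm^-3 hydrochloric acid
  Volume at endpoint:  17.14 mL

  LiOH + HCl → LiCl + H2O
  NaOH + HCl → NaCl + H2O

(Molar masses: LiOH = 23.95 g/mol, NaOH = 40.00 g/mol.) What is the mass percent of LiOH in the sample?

n(HCl) = 0.01714 × 0.4686 = 8.032 × 10^-3 mol
Let x = n(LiOH), y = n(NaOH).
Titrant: 1x + 1y = 8.032 × 10^-3;  mass: 23.95x + 40.00y = 0.2394
Solving, x = 5.101 × 10^-3 mol, y = 2.931 × 10^-3 mol
mass of LiOH = 5.101 × 10^-3 × 23.95 = 0.1222 g
% LiOH = 0.1222 / 0.2394 × 100 = 51.03 %

51.03 %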